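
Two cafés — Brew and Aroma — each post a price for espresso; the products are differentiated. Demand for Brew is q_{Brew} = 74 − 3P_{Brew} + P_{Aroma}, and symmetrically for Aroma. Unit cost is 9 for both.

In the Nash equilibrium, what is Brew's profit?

Brew's profit: π = (P_{Brew} − 9)(74 − 3P_{Brew} + P_{Aroma}).
∂π/∂P_{Brew} = 101 − 6P_{Brew} + P_{Aroma} = 0 ⇒ P_{Brew} = 101/6 + (1/6)P_{Aroma}.
Setting P_{Brew} = P_{Aroma} in the reaction function: P_{Brew} = 101/6 + (1/6)P_{Brew}, so P_{Brew} = (101/6) / (5/6) = 20.2.
q_{Brew} = 74 − 3·20.2 + 20.2 = 33.6.
Profit = (20.2 − 9)·33.6 = 376.32.

376.32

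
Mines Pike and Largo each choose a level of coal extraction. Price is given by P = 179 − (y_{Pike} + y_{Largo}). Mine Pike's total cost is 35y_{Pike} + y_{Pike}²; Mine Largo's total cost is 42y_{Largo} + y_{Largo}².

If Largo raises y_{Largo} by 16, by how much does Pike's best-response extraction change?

-4

Mine Pike's profit: π = y_{Pike}(179 − (y_{Pike} + y_{Largo})) − 35y_{Pike} − y_{Pike}².
∂π/∂y_{Pike} = 144 − 4y_{Pike} − y_{Largo} = 0, so y_{Pike} = 36 − 0.25y_{Largo}.
The reaction-function slope is −0.25, so a 16-unit rise in y_{Largo} moves y_{Pike} by −0.25 × 16 = −4. Pike's best response falls — the actions are strategic substitutes.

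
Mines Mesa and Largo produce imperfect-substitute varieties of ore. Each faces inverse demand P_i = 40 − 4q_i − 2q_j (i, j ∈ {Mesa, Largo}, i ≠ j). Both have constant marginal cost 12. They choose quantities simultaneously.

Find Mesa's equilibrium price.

23.2

Mine Mesa's profit: π = q_{Mesa}(40 − 4q_{Mesa} − 2q_{Largo}) − 12q_{Mesa}.
∂π/∂q_{Mesa} = 28 − 8q_{Mesa} − 2q_{Largo} = 0 ⇒ q_{Mesa} = 3.5 − 0.25q_{Largo}.
The game is symmetric, so in equilibrium q_{Largo} = q_{Mesa}: the reaction function gives 1.25q_{Mesa} = 3.5, hence q_{Mesa} = 2.8.
P_{Mesa} = 40 − 4·2.8 − 2·2.8 = 23.2.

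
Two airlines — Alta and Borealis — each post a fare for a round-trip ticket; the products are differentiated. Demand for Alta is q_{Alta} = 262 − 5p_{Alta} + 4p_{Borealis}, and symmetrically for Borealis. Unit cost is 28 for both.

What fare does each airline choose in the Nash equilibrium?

67

Alta's profit: π = (p_{Alta} − 28)(262 − 5p_{Alta} + 4p_{Borealis}).
∂π/∂p_{Alta} = 402 − 10p_{Alta} + 4p_{Borealis} = 0 ⇒ p_{Alta} = 40.2 + 0.4p_{Borealis}.
Setting p_{Alta} = p_{Borealis} in the reaction function: p_{Alta} = 40.2 + 0.4p_{Alta}, so p_{Alta} = 40.2 / 0.6 = 67.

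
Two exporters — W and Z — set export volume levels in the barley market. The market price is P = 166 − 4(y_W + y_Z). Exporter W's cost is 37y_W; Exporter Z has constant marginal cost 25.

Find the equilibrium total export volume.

22.5

Exporter W's profit: π = y_W(166 − 4(y_W + y_Z)) − 37y_W.
∂π/∂y_W = 129 − 8y_W − 4y_Z = 0, so y_W = 16.125 − 0.5y_Z.
By the same steps for Z: y_Z = 17.625 − 0.5y_W.
Solving the two reaction functions simultaneously: (1 − (−0.5)(−0.5))y_W = 16.125 − 0.5·17.625, so 0.75y_W = 7.3125 and y_W = 9.75.
Then y_Z = 17.625 − 0.5·9.75 = 12.75.
Total export volume: 9.75 + 12.75 = 22.5.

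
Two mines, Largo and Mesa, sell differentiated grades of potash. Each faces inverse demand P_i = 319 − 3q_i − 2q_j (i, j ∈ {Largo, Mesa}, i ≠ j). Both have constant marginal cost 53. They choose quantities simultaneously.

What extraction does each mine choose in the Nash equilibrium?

Mine Largo's profit: π = q_{Largo}(319 − 3q_{Largo} − 2q_{Mesa}) − 53q_{Largo}.
∂π/∂q_{Largo} = 266 − 6q_{Largo} − 2q_{Mesa} = 0 ⇒ q_{Largo} = 133/3 − (1/3)q_{Mesa}.
Setting q_{Largo} = q_{Mesa} in the reaction function: q_{Largo} = 133/3 − (1/3)q_{Largo}, so q_{Largo} = (133/3) / (4/3) = 33.25.

33.25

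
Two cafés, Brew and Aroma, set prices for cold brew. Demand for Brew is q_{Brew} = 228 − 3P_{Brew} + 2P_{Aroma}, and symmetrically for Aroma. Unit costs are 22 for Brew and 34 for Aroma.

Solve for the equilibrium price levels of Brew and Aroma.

75.75, 80.25

Brew's profit: π = (P_{Brew} − 22)(228 − 3P_{Brew} + 2P_{Aroma}).
∂π/∂P_{Brew} = 294 − 6P_{Brew} + 2P_{Aroma} = 0 ⇒ P_{Brew} = 49 + (1/3)P_{Aroma}.
Similarly P_{Aroma} = 55 + (1/3)P_{Brew}.
Solving the two reaction functions simultaneously: (1 − (1/3)(1/3))P_{Brew} = 49 + (1/3)·55, so (8/9)P_{Brew} = 202/3 and P_{Brew} = 75.75.
Then P_{Aroma} = 55 + (1/3)·75.75 = 80.25.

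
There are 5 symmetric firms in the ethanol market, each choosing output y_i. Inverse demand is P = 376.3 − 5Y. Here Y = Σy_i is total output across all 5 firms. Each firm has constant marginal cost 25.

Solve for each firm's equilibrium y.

11.71

A representative firm's profit is π_i = y_i(376.3 − 5Y) − 25y_i, with Y = y_i + Σ_{j≠i} y_j.
First-order condition: 351.3 − 10y_i − 5Σ_{j≠i} y_j = 0.
In a symmetric equilibrium every firm chooses the same y, so Σ_{j≠i} y_j = 4y. The condition becomes 351.3 − 30y = 0, giving y = 351.3/30 = 11.71.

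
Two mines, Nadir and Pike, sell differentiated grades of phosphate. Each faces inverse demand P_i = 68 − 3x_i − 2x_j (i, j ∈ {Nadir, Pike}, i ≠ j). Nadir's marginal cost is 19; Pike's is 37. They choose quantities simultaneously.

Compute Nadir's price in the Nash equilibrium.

40.75

Mine Nadir's profit: π = x_{Nadir}(68 − 3x_{Nadir} − 2x_{Pike}) − 19x_{Nadir}.
∂π/∂x_{Nadir} = 49 − 6x_{Nadir} − 2x_{Pike} = 0 ⇒ x_{Nadir} = 49/6 − (1/3)x_{Pike}.
Similarly x_{Pike} = 31/6 − (1/3)x_{Nadir}.
Solving the two reaction functions simultaneously: (1 − (−1/3)(−1/3))x_{Nadir} = 49/6 − (1/3)·(31/6), so (8/9)x_{Nadir} = 58/9 and x_{Nadir} = 7.25.
Then x_{Pike} = 31/6 − (1/3)·7.25 = 2.75.
P_{Nadir} = 68 − 3·7.25 − 2·2.75 = 40.75.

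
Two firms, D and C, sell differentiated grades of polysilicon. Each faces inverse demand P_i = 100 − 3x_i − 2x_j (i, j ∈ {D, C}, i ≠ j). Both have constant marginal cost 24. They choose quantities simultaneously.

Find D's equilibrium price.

52.5

Firm D's profit: π = x_D(100 − 3x_D − 2x_C) − 24x_D.
∂π/∂x_D = 76 − 6x_D − 2x_C = 0 ⇒ x_D = 38/3 − (1/3)x_C.
The game is symmetric, so in equilibrium x_C = x_D: the reaction function gives (4/3)x_D = 38/3, hence x_D = 9.5.
P_D = 100 − 3·9.5 − 2·9.5 = 52.5.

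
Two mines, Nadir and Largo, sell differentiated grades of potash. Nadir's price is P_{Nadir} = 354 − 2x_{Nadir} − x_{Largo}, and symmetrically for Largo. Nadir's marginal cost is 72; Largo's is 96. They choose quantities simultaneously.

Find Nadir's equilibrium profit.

6728

Mine Nadir's profit: π = x_{Nadir}(354 − 2x_{Nadir} − x_{Largo}) − 72x_{Nadir}.
∂π/∂x_{Nadir} = 282 − 4x_{Nadir} − x_{Largo} = 0 ⇒ x_{Nadir} = 70.5 − 0.25x_{Largo}.
Similarly x_{Largo} = 64.5 − 0.25x_{Nadir}.
Plugging x_{Largo} into Nadir's best response: x_{Nadir} = 70.5 − 0.25(64.5 − 0.25x_{Nadir}) ⇒ 0.9375x_{Nadir} = 54.375, so x_{Nadir} = 58.
Then x_{Largo} = 64.5 − 0.25·58 = 50.
P_{Nadir} = 354 − 2·58 − 50 = 188.
Profit = (188 − 72)·58 = 6728.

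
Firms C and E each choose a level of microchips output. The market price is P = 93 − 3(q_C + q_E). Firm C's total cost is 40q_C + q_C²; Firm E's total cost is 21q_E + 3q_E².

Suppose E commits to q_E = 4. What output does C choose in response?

Firm C's profit: π = q_C(93 − 3(q_C + q_E)) − 40q_C − q_C².
∂π/∂q_C = 53 − 8q_C − 3q_E = 0, so q_C = 6.625 − 0.375q_E.
At q_E = 4: q_C = 6.625 − 0.375·4 = 5.125.

5.125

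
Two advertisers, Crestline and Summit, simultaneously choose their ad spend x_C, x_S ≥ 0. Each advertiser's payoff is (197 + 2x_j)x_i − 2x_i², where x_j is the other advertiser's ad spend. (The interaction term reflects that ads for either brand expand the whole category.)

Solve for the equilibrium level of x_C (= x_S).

Crestline's payoff is (197 + 2x_S)x_C − 2x_C².
∂π/∂x_C = 197 + 2x_S − 4x_C = 0, so x_C = 49.25 + 0.5x_S.
By symmetry x_S = x_C; substituting into the reaction function, 0.5x_C = 49.25 and x_C = 98.5.

98.5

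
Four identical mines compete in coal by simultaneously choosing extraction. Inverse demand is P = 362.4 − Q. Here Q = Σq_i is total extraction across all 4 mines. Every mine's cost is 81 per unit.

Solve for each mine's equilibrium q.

56.28

A representative mine's profit is π_i = q_i(362.4 − Q) − 81q_i, with Q = q_i + Σ_{j≠i} q_j.
First-order condition: 281.4 − 2q_i − Σ_{j≠i} q_j = 0.
With identical mines, set every q_j = q: then 281.4 − 2q − 3q = 0, i.e. q = 281.4/5 = 56.28.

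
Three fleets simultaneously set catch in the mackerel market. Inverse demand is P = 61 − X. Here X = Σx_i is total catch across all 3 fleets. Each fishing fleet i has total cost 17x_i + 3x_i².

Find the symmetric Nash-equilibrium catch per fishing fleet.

4.4

A representative fishing fleet's profit is π_i = x_i(61 − X) − 17x_i − 3x_i², with X = x_i + Σ_{j≠i} x_j.
First-order condition: 44 − 8x_i − Σ_{j≠i} x_j = 0.
In a symmetric equilibrium every fishing fleet chooses the same x, so Σ_{j≠i} x_j = 2x. The condition becomes 44 − 10x = 0, giving x = 44/10 = 4.4.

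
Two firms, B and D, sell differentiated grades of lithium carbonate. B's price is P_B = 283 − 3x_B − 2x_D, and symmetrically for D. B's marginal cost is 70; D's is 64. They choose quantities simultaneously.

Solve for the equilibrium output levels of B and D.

Firm B's profit: π = x_B(283 − 3x_B − 2x_D) − 70x_B.
∂π/∂x_B = 213 − 6x_B − 2x_D = 0 ⇒ x_B = 35.5 − (1/3)x_D.
Similarly x_D = 36.5 − (1/3)x_B.
Solving the two reaction functions simultaneously: (1 − (−1/3)(−1/3))x_B = 35.5 − (1/3)·36.5, so (8/9)x_B = 70/3 and x_B = 26.25.
Then x_D = 36.5 − (1/3)·26.25 = 27.75.

26.25, 27.75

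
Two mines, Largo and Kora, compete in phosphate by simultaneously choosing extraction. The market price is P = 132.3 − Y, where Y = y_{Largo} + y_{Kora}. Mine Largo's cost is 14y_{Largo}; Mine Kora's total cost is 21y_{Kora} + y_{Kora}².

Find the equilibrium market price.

Mine Largo's profit: π = y_{Largo}(132.3 − (y_{Largo} + y_{Kora})) − 14y_{Largo}.
∂π/∂y_{Largo} = 118.3 − 2y_{Largo} − y_{Kora} = 0, so y_{Largo} = 59.15 − 0.5y_{Kora}.
For Kora: ∂π/∂y_{Kora} = 111.3 − 4y_{Kora} − y_{Largo} = 0 ⇒ y_{Kora} = 27.825 − 0.25y_{Largo}.
Substituting the second reaction function into the first: y_{Largo} = 59.15 − 0.5(27.825 − 0.25y_{Largo}), which gives 0.875y_{Largo} = 45.2375 ⇒ y_{Largo} = 51.7.
Then y_{Kora} = 27.825 − 0.25·51.7 = 14.9.
Equilibrium price: P = 132.3 − 66.6 = 65.7.

65.7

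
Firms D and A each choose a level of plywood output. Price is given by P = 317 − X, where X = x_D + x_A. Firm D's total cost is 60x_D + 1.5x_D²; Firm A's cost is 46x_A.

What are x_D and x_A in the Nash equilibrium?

27, 122

Firm D's profit: π = x_D(317 − (x_D + x_A)) − 60x_D − 1.5x_D².
∂π/∂x_D = 257 − 5x_D − x_A = 0, so x_D = 51.4 − 0.2x_A.
For A: ∂π/∂x_A = 271 − 2x_A − x_D = 0 ⇒ x_A = 135.5 − 0.5x_D.
Plugging x_A into D's best response: x_D = 51.4 − 0.2(135.5 − 0.5x_D) ⇒ 0.9x_D = 24.3, so x_D = 27.
Then x_A = 135.5 − 0.5·27 = 122.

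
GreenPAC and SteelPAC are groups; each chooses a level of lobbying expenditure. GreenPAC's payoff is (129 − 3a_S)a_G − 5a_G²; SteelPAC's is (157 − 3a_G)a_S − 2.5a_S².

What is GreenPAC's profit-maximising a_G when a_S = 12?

Expanding GreenPAC's payoff: 129a_G − 3a_Sa_G − 5a_G².
∂π/∂a_G = 129 − 3a_S − 10a_G = 0, so a_G = 12.9 − 0.3a_S.
At a_S = 12: a_G = 12.9 − 0.3·12 = 9.3.

9.3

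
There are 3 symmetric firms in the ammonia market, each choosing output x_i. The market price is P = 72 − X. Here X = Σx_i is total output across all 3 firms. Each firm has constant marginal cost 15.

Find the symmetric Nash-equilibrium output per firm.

14.25

A representative firm's profit is π_i = x_i(72 − X) − 15x_i, with X = x_i + Σ_{j≠i} x_j.
First-order condition: 57 − 2x_i − Σ_{j≠i} x_j = 0.
With identical firms, set every x_j = x: then 57 − 2x − 2x = 0, i.e. x = 57/4 = 14.25.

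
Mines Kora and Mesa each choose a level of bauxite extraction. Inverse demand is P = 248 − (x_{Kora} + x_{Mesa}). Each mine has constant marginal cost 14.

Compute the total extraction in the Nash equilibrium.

Mine Kora's profit: π = x_{Kora}(248 − (x_{Kora} + x_{Mesa})) − 14x_{Kora}.
∂π/∂x_{Kora} = 234 − 2x_{Kora} − x_{Mesa} = 0, so x_{Kora} = 117 − 0.5x_{Mesa}.
By symmetry x_{Mesa} = x_{Kora}; substituting into the reaction function, 1.5x_{Kora} = 117 and x_{Kora} = 78.
Total extraction: 78 + 78 = 156.

156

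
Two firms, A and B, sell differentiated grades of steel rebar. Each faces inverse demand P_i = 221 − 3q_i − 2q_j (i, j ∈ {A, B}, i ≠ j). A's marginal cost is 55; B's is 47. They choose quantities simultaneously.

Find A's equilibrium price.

Firm A's profit: π = q_A(221 − 3q_A − 2q_B) − 55q_A.
∂π/∂q_A = 166 − 6q_A − 2q_B = 0 ⇒ q_A = 83/3 − (1/3)q_B.
Similarly q_B = 29 − (1/3)q_A.
Substituting the second reaction function into the first: q_A = 83/3 − (1/3)(29 − (1/3)q_A), which gives (8/9)q_A = 18 ⇒ q_A = 20.25.
Then q_B = 29 − (1/3)·20.25 = 22.25.
P_A = 221 − 3·20.25 − 2·22.25 = 115.75.

115.75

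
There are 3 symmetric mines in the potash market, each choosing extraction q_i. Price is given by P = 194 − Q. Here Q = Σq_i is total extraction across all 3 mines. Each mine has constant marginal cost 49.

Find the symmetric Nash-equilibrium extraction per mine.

A representative mine's profit is π_i = q_i(194 − Q) − 49q_i, with Q = q_i + Σ_{j≠i} q_j.
First-order condition: 145 − 2q_i − Σ_{j≠i} q_j = 0.
In a symmetric equilibrium every mine chooses the same q, so Σ_{j≠i} q_j = 2q. The condition becomes 145 − 4q = 0, giving q = 145/4 = 36.25.

36.25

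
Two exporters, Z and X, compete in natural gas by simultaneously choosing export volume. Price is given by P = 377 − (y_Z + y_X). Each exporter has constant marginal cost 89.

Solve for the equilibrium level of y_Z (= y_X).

96

Exporter Z's profit: π = y_Z(377 − (y_Z + y_X)) − 89y_Z.
∂π/∂y_Z = 288 − 2y_Z − y_X = 0, so y_Z = 144 − 0.5y_X.
By symmetry y_X = y_Z; substituting into the reaction function, 1.5y_Z = 144 and y_Z = 96.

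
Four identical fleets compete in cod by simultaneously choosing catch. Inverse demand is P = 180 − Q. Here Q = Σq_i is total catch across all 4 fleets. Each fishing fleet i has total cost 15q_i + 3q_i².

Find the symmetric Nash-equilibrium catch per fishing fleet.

15

A representative fishing fleet's profit is π_i = q_i(180 − Q) − 15q_i − 3q_i², with Q = q_i + Σ_{j≠i} q_j.
First-order condition: 165 − 8q_i − Σ_{j≠i} q_j = 0.
In a symmetric equilibrium every fishing fleet chooses the same q, so Σ_{j≠i} q_j = 3q. The condition becomes 165 − 11q = 0, giving q = 165/11 = 15.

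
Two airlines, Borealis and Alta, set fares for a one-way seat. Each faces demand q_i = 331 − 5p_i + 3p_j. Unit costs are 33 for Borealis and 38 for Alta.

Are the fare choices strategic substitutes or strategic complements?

strategic complements

Borealis's profit: π = (p_{Borealis} − 33)(331 − 5p_{Borealis} + 3p_{Alta}).
∂π/∂p_{Borealis} = 496 − 10p_{Borealis} + 3p_{Alta} = 0 ⇒ p_{Borealis} = 49.6 + 0.3p_{Alta}.
The best-response slope dp_{Borealis}/dp_{Alta} = 0.3 > 0: the reaction function is upward-sloping, so the choices are strategic complements.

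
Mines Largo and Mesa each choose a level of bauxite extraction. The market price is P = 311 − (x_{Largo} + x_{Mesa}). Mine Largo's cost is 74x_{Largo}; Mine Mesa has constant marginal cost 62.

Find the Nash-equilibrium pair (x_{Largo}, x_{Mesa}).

75, 87

Mine Largo's profit: π = x_{Largo}(311 − (x_{Largo} + x_{Mesa})) − 74x_{Largo}.
∂π/∂x_{Largo} = 237 − 2x_{Largo} − x_{Mesa} = 0, so x_{Largo} = 118.5 − 0.5x_{Mesa}.
By the same steps for Mesa: x_{Mesa} = 124.5 − 0.5x_{Largo}.
Solving the two reaction functions simultaneously: (1 − (−0.5)(−0.5))x_{Largo} = 118.5 − 0.5·124.5, so 0.75x_{Largo} = 56.25 and x_{Largo} = 75.
Then x_{Mesa} = 124.5 − 0.5·75 = 87.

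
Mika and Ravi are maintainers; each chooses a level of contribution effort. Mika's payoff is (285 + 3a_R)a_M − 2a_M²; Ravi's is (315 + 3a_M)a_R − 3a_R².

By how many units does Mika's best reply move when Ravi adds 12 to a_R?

Expanding Mika's payoff: 285a_M + 3a_Ra_M − 2a_M².
∂π/∂a_M = 285 + 3a_R − 4a_M = 0, so a_M = 71.25 + 0.75a_R.
The reaction-function slope is 0.75, so a 12-unit rise in a_R moves a_M by 0.75 × 12 = 9. Mika's best response rises — the actions are strategic complements.

9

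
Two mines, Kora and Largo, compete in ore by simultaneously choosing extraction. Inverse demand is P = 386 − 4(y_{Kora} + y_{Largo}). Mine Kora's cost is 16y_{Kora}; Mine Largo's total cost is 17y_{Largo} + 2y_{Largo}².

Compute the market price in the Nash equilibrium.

164.2

Mine Kora's profit: π = y_{Kora}(386 − 4(y_{Kora} + y_{Largo})) − 16y_{Kora}.
∂π/∂y_{Kora} = 370 − 8y_{Kora} − 4y_{Largo} = 0, so y_{Kora} = 46.25 − 0.5y_{Largo}.
For Largo: ∂π/∂y_{Largo} = 369 − 12y_{Largo} − 4y_{Kora} = 0 ⇒ y_{Largo} = 30.75 − (1/3)y_{Kora}.
Plugging y_{Largo} into Kora's best response: y_{Kora} = 46.25 − 0.5(30.75 − (1/3)y_{Kora}) ⇒ (5/6)y_{Kora} = 30.875, so y_{Kora} = 37.05.
Then y_{Largo} = 30.75 − (1/3)·37.05 = 18.4.
Equilibrium price: P = 386 − 4·55.45 = 164.2.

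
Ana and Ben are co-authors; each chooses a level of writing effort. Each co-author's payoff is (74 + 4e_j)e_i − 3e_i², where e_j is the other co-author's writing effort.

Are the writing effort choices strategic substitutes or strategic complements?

Ana's payoff is (74 + 4e_B)e_A − 3e_A².
∂π/∂e_A = 74 + 4e_B − 6e_A = 0, so e_A = 37/3 + (2/3)e_B.
The best-response slope de_A/de_B = 2/3 > 0: the reaction function is upward-sloping, so the choices are strategic complements.

strategic complements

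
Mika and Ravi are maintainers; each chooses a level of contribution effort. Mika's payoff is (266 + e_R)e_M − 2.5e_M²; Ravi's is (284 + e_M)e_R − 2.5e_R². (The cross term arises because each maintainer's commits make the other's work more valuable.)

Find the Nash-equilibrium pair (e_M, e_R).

67.25, 70.25

Expanding Mika's payoff: 266e_M + e_Re_M − 2.5e_M².
∂π/∂e_M = 266 + e_R − 5e_M = 0, so e_M = 53.2 + 0.2e_R.
Likewise for Ravi: e_R = 56.8 + 0.2e_M.
Plugging e_R into Mika's best response: e_M = 53.2 + 0.2(56.8 + 0.2e_M) ⇒ 0.96e_M = 64.56, so e_M = 67.25.
Then e_R = 56.8 + 0.2·67.25 = 70.25.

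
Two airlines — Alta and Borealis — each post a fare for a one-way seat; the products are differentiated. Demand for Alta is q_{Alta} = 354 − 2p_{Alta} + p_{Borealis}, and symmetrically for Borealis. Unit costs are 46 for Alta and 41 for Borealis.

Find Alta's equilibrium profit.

20808

Alta's profit: π = (p_{Alta} − 46)(354 − 2p_{Alta} + p_{Borealis}).
∂π/∂p_{Alta} = 446 − 4p_{Alta} + p_{Borealis} = 0 ⇒ p_{Alta} = 111.5 + 0.25p_{Borealis}.
Similarly p_{Borealis} = 109 + 0.25p_{Alta}.
Substituting the second reaction function into the first: p_{Alta} = 111.5 + 0.25(109 + 0.25p_{Alta}), which gives 0.9375p_{Alta} = 138.75 ⇒ p_{Alta} = 148.
Then p_{Borealis} = 109 + 0.25·148 = 146.
q_{Alta} = 354 − 2·148 + 146 = 204.
Profit = (148 − 46)·204 = 20808.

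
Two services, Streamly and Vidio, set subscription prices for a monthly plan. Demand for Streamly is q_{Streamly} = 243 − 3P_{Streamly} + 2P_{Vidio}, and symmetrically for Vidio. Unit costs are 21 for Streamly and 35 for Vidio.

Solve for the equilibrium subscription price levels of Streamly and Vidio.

Streamly's profit: π = (P_{Streamly} − 21)(243 − 3P_{Streamly} + 2P_{Vidio}).
∂π/∂P_{Streamly} = 306 − 6P_{Streamly} + 2P_{Vidio} = 0 ⇒ P_{Streamly} = 51 + (1/3)P_{Vidio}.
Similarly P_{Vidio} = 58 + (1/3)P_{Streamly}.
Plugging P_{Vidio} into Streamly's best response: P_{Streamly} = 51 + (1/3)(58 + (1/3)P_{Streamly}) ⇒ (8/9)P_{Streamly} = 211/3, so P_{Streamly} = 79.125.
Then P_{Vidio} = 58 + (1/3)·79.125 = 84.375.

79.125, 84.375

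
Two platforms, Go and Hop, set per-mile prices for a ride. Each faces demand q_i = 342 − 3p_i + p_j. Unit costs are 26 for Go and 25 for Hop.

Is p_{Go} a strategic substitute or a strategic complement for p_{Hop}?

strategic complements

Go's profit: π = (p_{Go} − 26)(342 − 3p_{Go} + p_{Hop}).
∂π/∂p_{Go} = 420 − 6p_{Go} + p_{Hop} = 0 ⇒ p_{Go} = 70 + (1/6)p_{Hop}.
The best-response slope dp_{Go}/dp_{Hop} = 1/6 > 0: the reaction function is upward-sloping, so the choices are strategic complements.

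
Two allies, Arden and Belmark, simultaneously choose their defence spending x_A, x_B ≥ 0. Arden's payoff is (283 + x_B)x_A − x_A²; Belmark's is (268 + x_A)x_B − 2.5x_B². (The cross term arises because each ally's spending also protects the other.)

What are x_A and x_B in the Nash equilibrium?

Expanding Arden's payoff: 283x_A + x_Bx_A − x_A².
∂π/∂x_A = 283 + x_B − 2x_A = 0, so x_A = 141.5 + 0.5x_B.
Likewise for Belmark: x_B = 53.6 + 0.2x_A.
Solving the two reaction functions simultaneously: (1 − (0.5)(0.2))x_A = 141.5 + 0.5·53.6, so 0.9x_A = 168.3 and x_A = 187.
Then x_B = 53.6 + 0.2·187 = 91.

187, 91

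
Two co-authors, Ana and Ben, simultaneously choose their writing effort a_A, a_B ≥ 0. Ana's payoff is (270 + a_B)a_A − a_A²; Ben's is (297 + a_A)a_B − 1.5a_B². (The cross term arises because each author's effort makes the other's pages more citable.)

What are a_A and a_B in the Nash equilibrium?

221.4, 172.8

Expanding Ana's payoff: 270a_A + a_Ba_A − a_A².
∂π/∂a_A = 270 + a_B − 2a_A = 0, so a_A = 135 + 0.5a_B.
Likewise for Ben: a_B = 99 + (1/3)a_A.
Solving the two reaction functions simultaneously: (1 − (0.5)(1/3))a_A = 135 + 0.5·99, so (5/6)a_A = 184.5 and a_A = 221.4.
Then a_B = 99 + (1/3)·221.4 = 172.8.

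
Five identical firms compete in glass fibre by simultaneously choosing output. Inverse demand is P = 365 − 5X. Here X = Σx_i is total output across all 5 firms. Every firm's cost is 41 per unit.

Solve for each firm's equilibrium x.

A representative firm's profit is π_i = x_i(365 − 5X) − 41x_i, with X = x_i + Σ_{j≠i} x_j.
First-order condition: 324 − 10x_i − 5Σ_{j≠i} x_j = 0.
In a symmetric equilibrium every firm chooses the same x, so Σ_{j≠i} x_j = 4x. The condition becomes 324 − 30x = 0, giving x = 324/30 = 10.8.

10.8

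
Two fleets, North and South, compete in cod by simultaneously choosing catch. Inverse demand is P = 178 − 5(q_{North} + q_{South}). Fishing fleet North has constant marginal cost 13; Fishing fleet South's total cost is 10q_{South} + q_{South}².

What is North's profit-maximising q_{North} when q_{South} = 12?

Fishing fleet North's profit: π = q_{North}(178 − 5(q_{North} + q_{South})) − 13q_{North}.
∂π/∂q_{North} = 165 − 10q_{North} − 5q_{South} = 0, so q_{North} = 16.5 − 0.5q_{South}.
At q_{South} = 12: q_{North} = 16.5 − 0.5·12 = 10.5.

10.5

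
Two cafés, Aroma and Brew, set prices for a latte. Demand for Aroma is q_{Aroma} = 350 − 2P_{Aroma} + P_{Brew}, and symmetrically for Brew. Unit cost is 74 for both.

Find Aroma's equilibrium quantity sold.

Aroma's profit: π = (P_{Aroma} − 74)(350 − 2P_{Aroma} + P_{Brew}).
∂π/∂P_{Aroma} = 498 − 4P_{Aroma} + P_{Brew} = 0 ⇒ P_{Aroma} = 124.5 + 0.25P_{Brew}.
By symmetry P_{Brew} = P_{Aroma}; substituting into the reaction function, 0.75P_{Aroma} = 124.5 and P_{Aroma} = 166.
q_{Aroma} = 350 − 2·166 + 166 = 184.

184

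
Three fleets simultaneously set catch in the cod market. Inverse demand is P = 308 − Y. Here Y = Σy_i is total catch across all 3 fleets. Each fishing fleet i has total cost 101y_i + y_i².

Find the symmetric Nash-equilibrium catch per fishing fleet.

A representative fishing fleet's profit is π_i = y_i(308 − Y) − 101y_i − y_i², with Y = y_i + Σ_{j≠i} y_j.
First-order condition: 207 − 4y_i − Σ_{j≠i} y_j = 0.
Imposing symmetry (y_j = y for all j) turns Σ_{j≠i} y_j into 2y, so 207 = 6y and y = 34.5.

34.5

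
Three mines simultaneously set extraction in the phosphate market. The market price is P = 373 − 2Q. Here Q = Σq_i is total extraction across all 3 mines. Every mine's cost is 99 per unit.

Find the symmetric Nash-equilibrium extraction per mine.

A representative mine's profit is π_i = q_i(373 − 2Q) − 99q_i, with Q = q_i + Σ_{j≠i} q_j.
First-order condition: 274 − 4q_i − 2Σ_{j≠i} q_j = 0.
With identical mines, set every q_j = q: then 274 − 4q − 4q = 0, i.e. q = 274/8 = 34.25.

34.25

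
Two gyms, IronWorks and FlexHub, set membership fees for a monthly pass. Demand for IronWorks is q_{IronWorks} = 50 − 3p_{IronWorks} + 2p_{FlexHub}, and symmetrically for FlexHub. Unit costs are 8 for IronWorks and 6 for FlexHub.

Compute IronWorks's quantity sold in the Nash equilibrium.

IronWorks's profit: π = (p_{IronWorks} − 8)(50 − 3p_{IronWorks} + 2p_{FlexHub}).
∂π/∂p_{IronWorks} = 74 − 6p_{IronWorks} + 2p_{FlexHub} = 0 ⇒ p_{IronWorks} = 37/3 + (1/3)p_{FlexHub}.
Similarly p_{FlexHub} = 34/3 + (1/3)p_{IronWorks}.
Substituting the second reaction function into the first: p_{IronWorks} = 37/3 + (1/3)(34/3 + (1/3)p_{IronWorks}), which gives (8/9)p_{IronWorks} = 145/9 ⇒ p_{IronWorks} = 18.125.
Then p_{FlexHub} = 34/3 + (1/3)·18.125 = 17.375.
q_{IronWorks} = 50 − 3·18.125 + 2·17.375 = 30.375.

30.375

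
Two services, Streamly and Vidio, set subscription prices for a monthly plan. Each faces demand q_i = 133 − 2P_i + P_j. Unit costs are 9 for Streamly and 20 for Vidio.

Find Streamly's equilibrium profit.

3663.68

Streamly's profit: π = (P_{Streamly} − 9)(133 − 2P_{Streamly} + P_{Vidio}).
∂π/∂P_{Streamly} = 151 − 4P_{Streamly} + P_{Vidio} = 0 ⇒ P_{Streamly} = 37.75 + 0.25P_{Vidio}.
Similarly P_{Vidio} = 43.25 + 0.25P_{Streamly}.
Plugging P_{Vidio} into Streamly's best response: P_{Streamly} = 37.75 + 0.25(43.25 + 0.25P_{Streamly}) ⇒ 0.9375P_{Streamly} = 48.5625, so P_{Streamly} = 51.8.
Then P_{Vidio} = 43.25 + 0.25·51.8 = 56.2.
q_{Streamly} = 133 − 2·51.8 + 56.2 = 85.6.
Profit = (51.8 − 9)·85.6 = 3663.68.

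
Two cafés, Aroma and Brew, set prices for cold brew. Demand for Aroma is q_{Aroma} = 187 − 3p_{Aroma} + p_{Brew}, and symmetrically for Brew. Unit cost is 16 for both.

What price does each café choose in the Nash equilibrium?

47

Aroma's profit: π = (p_{Aroma} − 16)(187 − 3p_{Aroma} + p_{Brew}).
∂π/∂p_{Aroma} = 235 − 6p_{Aroma} + p_{Brew} = 0 ⇒ p_{Aroma} = 235/6 + (1/6)p_{Brew}.
By symmetry p_{Brew} = p_{Aroma}; substituting into the reaction function, (5/6)p_{Aroma} = 235/6 and p_{Aroma} = 47.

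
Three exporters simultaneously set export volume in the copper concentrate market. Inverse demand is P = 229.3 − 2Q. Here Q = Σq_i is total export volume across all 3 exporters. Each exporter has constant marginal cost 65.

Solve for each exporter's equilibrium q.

20.5375

A representative exporter's profit is π_i = q_i(229.3 − 2Q) − 65q_i, with Q = q_i + Σ_{j≠i} q_j.
First-order condition: 164.3 − 4q_i − 2Σ_{j≠i} q_j = 0.
In a symmetric equilibrium every exporter chooses the same q, so Σ_{j≠i} q_j = 2q. The condition becomes 164.3 − 8q = 0, giving q = 164.3/8 = 20.5375.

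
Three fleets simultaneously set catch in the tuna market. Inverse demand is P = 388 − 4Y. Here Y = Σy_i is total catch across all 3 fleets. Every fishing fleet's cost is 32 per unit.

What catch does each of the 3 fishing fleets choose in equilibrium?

A representative fishing fleet's profit is π_i = y_i(388 − 4Y) − 32y_i, with Y = y_i + Σ_{j≠i} y_j.
First-order condition: 356 − 8y_i − 4Σ_{j≠i} y_j = 0.
With identical fishing fleets, set every y_j = y: then 356 − 8y − 8y = 0, i.e. y = 356/16 = 22.25.

22.25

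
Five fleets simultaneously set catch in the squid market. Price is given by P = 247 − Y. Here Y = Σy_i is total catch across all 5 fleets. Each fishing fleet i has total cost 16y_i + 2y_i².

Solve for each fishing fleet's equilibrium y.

A representative fishing fleet's profit is π_i = y_i(247 − Y) − 16y_i − 2y_i², with Y = y_i + Σ_{j≠i} y_j.
First-order condition: 231 − 6y_i − Σ_{j≠i} y_j = 0.
Imposing symmetry (y_j = y for all j) turns Σ_{j≠i} y_j into 4y, so 231 = 10y and y = 23.1.

23.1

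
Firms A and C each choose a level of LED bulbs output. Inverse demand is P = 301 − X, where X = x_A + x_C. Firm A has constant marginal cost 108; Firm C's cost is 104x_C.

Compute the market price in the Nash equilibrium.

Firm A's profit: π = x_A(301 − (x_A + x_C)) − 108x_A.
∂π/∂x_A = 193 − 2x_A − x_C = 0, so x_A = 96.5 − 0.5x_C.
By the same steps for C: x_C = 98.5 − 0.5x_A.
Plugging x_C into A's best response: x_A = 96.5 − 0.5(98.5 − 0.5x_A) ⇒ 0.75x_A = 47.25, so x_A = 63.
Then x_C = 98.5 − 0.5·63 = 67.
Equilibrium price: P = 301 − 130 = 171.

171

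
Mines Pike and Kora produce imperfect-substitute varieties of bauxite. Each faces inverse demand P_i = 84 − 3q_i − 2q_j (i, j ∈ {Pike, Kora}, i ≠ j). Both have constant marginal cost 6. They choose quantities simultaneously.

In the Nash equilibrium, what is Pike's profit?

Mine Pike's profit: π = q_{Pike}(84 − 3q_{Pike} − 2q_{Kora}) − 6q_{Pike}.
∂π/∂q_{Pike} = 78 − 6q_{Pike} − 2q_{Kora} = 0 ⇒ q_{Pike} = 13 − (1/3)q_{Kora}.
By symmetry q_{Kora} = q_{Pike}; substituting into the reaction function, (4/3)q_{Pike} = 13 and q_{Pike} = 9.75.
P_{Pike} = 84 − 3·9.75 − 2·9.75 = 35.25.
Profit = (35.25 − 6)·9.75 = 285.1875.

285.1875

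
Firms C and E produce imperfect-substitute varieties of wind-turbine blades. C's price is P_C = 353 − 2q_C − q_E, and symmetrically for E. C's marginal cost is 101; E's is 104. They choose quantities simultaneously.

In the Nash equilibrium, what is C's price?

202.2

Firm C's profit: π = q_C(353 − 2q_C − q_E) − 101q_C.
∂π/∂q_C = 252 − 4q_C − q_E = 0 ⇒ q_C = 63 − 0.25q_E.
Similarly q_E = 62.25 − 0.25q_C.
Substituting the second reaction function into the first: q_C = 63 − 0.25(62.25 − 0.25q_C), which gives 0.9375q_C = 47.4375 ⇒ q_C = 50.6.
Then q_E = 62.25 − 0.25·50.6 = 49.6.
P_C = 353 − 2·50.6 − 49.6 = 202.2.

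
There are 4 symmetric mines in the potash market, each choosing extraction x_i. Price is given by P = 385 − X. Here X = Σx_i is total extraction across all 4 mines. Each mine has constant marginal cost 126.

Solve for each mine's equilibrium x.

A representative mine's profit is π_i = x_i(385 − X) − 126x_i, with X = x_i + Σ_{j≠i} x_j.
First-order condition: 259 − 2x_i − Σ_{j≠i} x_j = 0.
Imposing symmetry (x_j = x for all j) turns Σ_{j≠i} x_j into 3x, so 259 = 5x and x = 51.8.

51.8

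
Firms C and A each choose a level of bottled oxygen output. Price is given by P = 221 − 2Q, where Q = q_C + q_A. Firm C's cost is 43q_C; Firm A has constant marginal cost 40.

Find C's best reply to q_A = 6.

Firm C's profit: π = q_C(221 − 2(q_C + q_A)) − 43q_C.
∂π/∂q_C = 178 − 4q_C − 2q_A = 0, so q_C = 44.5 − 0.5q_A.
At q_A = 6: q_C = 44.5 − 0.5·6 = 41.5.

41.5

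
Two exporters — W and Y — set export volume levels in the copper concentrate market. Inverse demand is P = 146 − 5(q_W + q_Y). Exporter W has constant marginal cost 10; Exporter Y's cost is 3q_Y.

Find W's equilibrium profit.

Exporter W's profit: π = q_W(146 − 5(q_W + q_Y)) − 10q_W.
∂π/∂q_W = 136 − 10q_W − 5q_Y = 0, so q_W = 13.6 − 0.5q_Y.
By the same steps for Y: q_Y = 14.3 − 0.5q_W.
Solving the two reaction functions simultaneously: (1 − (−0.5)(−0.5))q_W = 13.6 − 0.5·14.3, so 0.75q_W = 6.45 and q_W = 8.6.
Then q_Y = 14.3 − 0.5·8.6 = 10.
Price P = 146 − 5·18.6 = 53.
W's profit: (53 − 10)·8.6 = 369.8.

369.8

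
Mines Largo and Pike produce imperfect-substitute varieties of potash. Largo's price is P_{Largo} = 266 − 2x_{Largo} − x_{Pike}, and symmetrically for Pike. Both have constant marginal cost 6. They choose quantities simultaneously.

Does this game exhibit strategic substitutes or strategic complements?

Mine Largo's profit: π = x_{Largo}(266 − 2x_{Largo} − x_{Pike}) − 6x_{Largo}.
∂π/∂x_{Largo} = 260 − 4x_{Largo} − x_{Pike} = 0 ⇒ x_{Largo} = 65 − 0.25x_{Pike}.
The best-response slope dx_{Largo}/dx_{Pike} = −0.25 < 0: the reaction function is downward-sloping, so the choices are strategic substitutes.

strategic substitutes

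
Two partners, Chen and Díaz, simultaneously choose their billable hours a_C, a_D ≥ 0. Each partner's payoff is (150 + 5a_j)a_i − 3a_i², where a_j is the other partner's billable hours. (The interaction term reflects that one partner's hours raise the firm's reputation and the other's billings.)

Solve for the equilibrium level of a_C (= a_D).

Chen's payoff is (150 + 5a_D)a_C − 3a_C².
∂π/∂a_C = 150 + 5a_D − 6a_C = 0, so a_C = 25 + (5/6)a_D.
The game is symmetric, so in equilibrium a_D = a_C: the reaction function gives (1/6)a_C = 25, hence a_C = 150.

150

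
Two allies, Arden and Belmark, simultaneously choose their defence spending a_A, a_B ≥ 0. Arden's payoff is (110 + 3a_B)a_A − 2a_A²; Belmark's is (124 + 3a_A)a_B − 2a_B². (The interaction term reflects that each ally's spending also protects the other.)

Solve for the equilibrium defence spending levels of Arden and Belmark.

Expanding Arden's payoff: 110a_A + 3a_Ba_A − 2a_A².
∂π/∂a_A = 110 + 3a_B − 4a_A = 0, so a_A = 27.5 + 0.75a_B.
Likewise for Belmark: a_B = 31 + 0.75a_A.
Substituting the second reaction function into the first: a_A = 27.5 + 0.75(31 + 0.75a_A), which gives 0.4375a_A = 50.75 ⇒ a_A = 116.
Then a_B = 31 + 0.75·116 = 118.

116, 118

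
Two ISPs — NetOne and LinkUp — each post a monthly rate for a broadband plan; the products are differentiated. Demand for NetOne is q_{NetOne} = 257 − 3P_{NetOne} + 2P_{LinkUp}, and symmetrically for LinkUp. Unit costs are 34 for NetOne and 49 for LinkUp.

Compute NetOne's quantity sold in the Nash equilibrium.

NetOne's profit: π = (P_{NetOne} − 34)(257 − 3P_{NetOne} + 2P_{LinkUp}).
∂π/∂P_{NetOne} = 359 − 6P_{NetOne} + 2P_{LinkUp} = 0 ⇒ P_{NetOne} = 359/6 + (1/3)P_{LinkUp}.
Similarly P_{LinkUp} = 202/3 + (1/3)P_{NetOne}.
Substituting the second reaction function into the first: P_{NetOne} = 359/6 + (1/3)(202/3 + (1/3)P_{NetOne}), which gives (8/9)P_{NetOne} = 1481/18 ⇒ P_{NetOne} = 92.5625.
Then P_{LinkUp} = 202/3 + (1/3)·92.5625 = 98.1875.
q_{NetOne} = 257 − 3·92.5625 + 2·98.1875 = 175.6875.

175.6875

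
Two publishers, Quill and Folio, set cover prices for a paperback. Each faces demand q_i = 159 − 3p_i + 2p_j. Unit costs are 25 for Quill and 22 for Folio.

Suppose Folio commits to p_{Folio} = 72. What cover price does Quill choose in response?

63

Quill's profit: π = (p_{Quill} − 25)(159 − 3p_{Quill} + 2p_{Folio}).
∂π/∂p_{Quill} = 234 − 6p_{Quill} + 2p_{Folio} = 0 ⇒ p_{Quill} = 39 + (1/3)p_{Folio}.
At p_{Folio} = 72: p_{Quill} = 39 + (1/3)·72 = 63.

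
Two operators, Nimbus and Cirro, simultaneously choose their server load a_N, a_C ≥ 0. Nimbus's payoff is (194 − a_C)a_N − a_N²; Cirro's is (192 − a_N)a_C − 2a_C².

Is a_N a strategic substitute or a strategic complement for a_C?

Expanding Nimbus's payoff: 194a_N − a_Ca_N − a_N².
∂π/∂a_N = 194 − a_C − 2a_N = 0, so a_N = 97 − 0.5a_C.
The best-response slope da_N/da_C = −0.5 < 0: the reaction function is downward-sloping, so the choices are strategic substitutes.

strategic substitutes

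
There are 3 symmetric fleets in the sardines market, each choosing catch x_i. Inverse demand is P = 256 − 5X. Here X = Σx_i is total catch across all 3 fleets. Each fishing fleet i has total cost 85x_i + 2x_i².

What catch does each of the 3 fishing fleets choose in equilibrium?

7.125

A representative fishing fleet's profit is π_i = x_i(256 − 5X) − 85x_i − 2x_i², with X = x_i + Σ_{j≠i} x_j.
First-order condition: 171 − 14x_i − 5Σ_{j≠i} x_j = 0.
Imposing symmetry (x_j = x for all j) turns Σ_{j≠i} x_j into 2x, so 171 = 24x and x = 7.125.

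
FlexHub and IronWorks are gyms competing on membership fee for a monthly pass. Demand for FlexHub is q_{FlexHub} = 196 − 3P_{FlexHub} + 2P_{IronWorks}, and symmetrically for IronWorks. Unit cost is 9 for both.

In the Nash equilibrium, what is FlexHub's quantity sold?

FlexHub's profit: π = (P_{FlexHub} − 9)(196 − 3P_{FlexHub} + 2P_{IronWorks}).
∂π/∂P_{FlexHub} = 223 − 6P_{FlexHub} + 2P_{IronWorks} = 0 ⇒ P_{FlexHub} = 223/6 + (1/3)P_{IronWorks}.
The game is symmetric, so in equilibrium P_{IronWorks} = P_{FlexHub}: the reaction function gives (2/3)P_{FlexHub} = 223/6, hence P_{FlexHub} = 55.75.
q_{FlexHub} = 196 − 3·55.75 + 2·55.75 = 140.25.

140.25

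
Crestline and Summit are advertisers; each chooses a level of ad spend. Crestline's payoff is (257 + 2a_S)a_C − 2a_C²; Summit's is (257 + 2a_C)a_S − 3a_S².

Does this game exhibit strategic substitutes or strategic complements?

Expanding Crestline's payoff: 257a_C + 2a_Sa_C − 2a_C².
∂π/∂a_C = 257 + 2a_S − 4a_C = 0, so a_C = 64.25 + 0.5a_S.
The best-response slope da_C/da_S = 0.5 > 0: the reaction function is upward-sloping, so the choices are strategic complements.

strategic complements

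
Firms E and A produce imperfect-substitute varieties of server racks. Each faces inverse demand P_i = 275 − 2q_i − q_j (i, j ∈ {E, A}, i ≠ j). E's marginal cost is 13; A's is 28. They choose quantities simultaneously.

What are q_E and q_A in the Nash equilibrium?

Firm E's profit: π = q_E(275 − 2q_E − q_A) − 13q_E.
∂π/∂q_E = 262 − 4q_E − q_A = 0 ⇒ q_E = 65.5 − 0.25q_A.
Similarly q_A = 61.75 − 0.25q_E.
Plugging q_A into E's best response: q_E = 65.5 − 0.25(61.75 − 0.25q_E) ⇒ 0.9375q_E = 50.0625, so q_E = 53.4.
Then q_A = 61.75 − 0.25·53.4 = 48.4.

53.4, 48.4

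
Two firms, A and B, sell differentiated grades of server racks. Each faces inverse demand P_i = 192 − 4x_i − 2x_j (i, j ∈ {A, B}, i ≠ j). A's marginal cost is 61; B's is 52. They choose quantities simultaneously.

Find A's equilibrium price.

112.2

Firm A's profit: π = x_A(192 − 4x_A − 2x_B) − 61x_A.
∂π/∂x_A = 131 − 8x_A − 2x_B = 0 ⇒ x_A = 16.375 − 0.25x_B.
Similarly x_B = 17.5 − 0.25x_A.
Substituting the second reaction function into the first: x_A = 16.375 − 0.25(17.5 − 0.25x_A), which gives 0.9375x_A = 12 ⇒ x_A = 12.8.
Then x_B = 17.5 − 0.25·12.8 = 14.3.
P_A = 192 − 4·12.8 − 2·14.3 = 112.2.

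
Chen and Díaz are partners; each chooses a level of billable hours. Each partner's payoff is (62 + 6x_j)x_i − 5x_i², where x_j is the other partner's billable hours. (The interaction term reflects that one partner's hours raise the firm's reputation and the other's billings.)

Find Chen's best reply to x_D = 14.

14.6

Chen's payoff is (62 + 6x_D)x_C − 5x_C².
∂π/∂x_C = 62 + 6x_D − 10x_C = 0, so x_C = 6.2 + 0.6x_D.
At x_D = 14: x_C = 6.2 + 0.6·14 = 14.6.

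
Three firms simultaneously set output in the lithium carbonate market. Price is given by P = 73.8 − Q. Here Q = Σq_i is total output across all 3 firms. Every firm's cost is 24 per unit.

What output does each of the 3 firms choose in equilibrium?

A representative firm's profit is π_i = q_i(73.8 − Q) − 24q_i, with Q = q_i + Σ_{j≠i} q_j.
First-order condition: 49.8 − 2q_i − Σ_{j≠i} q_j = 0.
In a symmetric equilibrium every firm chooses the same q, so Σ_{j≠i} q_j = 2q. The condition becomes 49.8 − 4q = 0, giving q = 49.8/4 = 12.45.

12.45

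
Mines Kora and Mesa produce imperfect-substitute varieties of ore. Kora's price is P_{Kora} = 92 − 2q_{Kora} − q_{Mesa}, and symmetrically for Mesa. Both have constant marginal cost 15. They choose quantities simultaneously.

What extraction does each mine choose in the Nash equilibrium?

Mine Kora's profit: π = q_{Kora}(92 − 2q_{Kora} − q_{Mesa}) − 15q_{Kora}.
∂π/∂q_{Kora} = 77 − 4q_{Kora} − q_{Mesa} = 0 ⇒ q_{Kora} = 19.25 − 0.25q_{Mesa}.
By symmetry q_{Mesa} = q_{Kora}; substituting into the reaction function, 1.25q_{Kora} = 19.25 and q_{Kora} = 15.4.

15.4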